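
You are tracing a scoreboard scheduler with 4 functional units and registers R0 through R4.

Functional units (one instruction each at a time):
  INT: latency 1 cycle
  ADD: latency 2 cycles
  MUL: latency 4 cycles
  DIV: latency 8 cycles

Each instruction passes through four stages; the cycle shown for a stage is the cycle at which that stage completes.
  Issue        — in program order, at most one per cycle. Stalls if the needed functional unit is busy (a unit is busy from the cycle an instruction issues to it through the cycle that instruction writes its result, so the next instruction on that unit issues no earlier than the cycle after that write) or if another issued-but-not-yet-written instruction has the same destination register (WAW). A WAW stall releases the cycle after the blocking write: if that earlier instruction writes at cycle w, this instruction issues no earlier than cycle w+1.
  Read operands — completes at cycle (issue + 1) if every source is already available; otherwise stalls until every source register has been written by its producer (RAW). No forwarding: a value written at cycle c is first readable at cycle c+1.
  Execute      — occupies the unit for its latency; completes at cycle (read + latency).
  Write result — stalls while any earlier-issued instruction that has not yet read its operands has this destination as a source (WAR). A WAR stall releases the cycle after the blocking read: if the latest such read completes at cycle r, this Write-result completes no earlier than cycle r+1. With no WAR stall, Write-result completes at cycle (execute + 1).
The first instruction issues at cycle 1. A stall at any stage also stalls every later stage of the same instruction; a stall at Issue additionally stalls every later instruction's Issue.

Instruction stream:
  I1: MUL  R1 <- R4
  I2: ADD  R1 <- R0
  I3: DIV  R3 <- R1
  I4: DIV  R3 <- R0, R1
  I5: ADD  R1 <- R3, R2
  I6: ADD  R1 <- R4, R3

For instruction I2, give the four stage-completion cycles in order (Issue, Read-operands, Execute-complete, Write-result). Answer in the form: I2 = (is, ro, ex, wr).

c1: issue I1 (MUL)
c2: I1 read-ops
c6: I1 finished on MUL
c7: I1→R1
c8: issue I2 (ADD)
c9: I2 read-ops; issue I3 (DIV)
c11: I2 finished on ADD
c12: I2→R1
c13: I3 read-ops
c21: I3 finished on DIV
c22: I3→R3
c23: issue I4 (DIV)
c24: I4 read-ops; issue I5 (ADD)
c32: I4 finished on DIV
c33: I4→R3
c34: I5 read-ops
c36: I5 finished on ADD
c37: I5→R1
c38: issue I6 (ADD)
c39: I6 read-ops
c41: I6 finished on ADD
c42: I6→R1

I2 = (8, 9, 11, 12)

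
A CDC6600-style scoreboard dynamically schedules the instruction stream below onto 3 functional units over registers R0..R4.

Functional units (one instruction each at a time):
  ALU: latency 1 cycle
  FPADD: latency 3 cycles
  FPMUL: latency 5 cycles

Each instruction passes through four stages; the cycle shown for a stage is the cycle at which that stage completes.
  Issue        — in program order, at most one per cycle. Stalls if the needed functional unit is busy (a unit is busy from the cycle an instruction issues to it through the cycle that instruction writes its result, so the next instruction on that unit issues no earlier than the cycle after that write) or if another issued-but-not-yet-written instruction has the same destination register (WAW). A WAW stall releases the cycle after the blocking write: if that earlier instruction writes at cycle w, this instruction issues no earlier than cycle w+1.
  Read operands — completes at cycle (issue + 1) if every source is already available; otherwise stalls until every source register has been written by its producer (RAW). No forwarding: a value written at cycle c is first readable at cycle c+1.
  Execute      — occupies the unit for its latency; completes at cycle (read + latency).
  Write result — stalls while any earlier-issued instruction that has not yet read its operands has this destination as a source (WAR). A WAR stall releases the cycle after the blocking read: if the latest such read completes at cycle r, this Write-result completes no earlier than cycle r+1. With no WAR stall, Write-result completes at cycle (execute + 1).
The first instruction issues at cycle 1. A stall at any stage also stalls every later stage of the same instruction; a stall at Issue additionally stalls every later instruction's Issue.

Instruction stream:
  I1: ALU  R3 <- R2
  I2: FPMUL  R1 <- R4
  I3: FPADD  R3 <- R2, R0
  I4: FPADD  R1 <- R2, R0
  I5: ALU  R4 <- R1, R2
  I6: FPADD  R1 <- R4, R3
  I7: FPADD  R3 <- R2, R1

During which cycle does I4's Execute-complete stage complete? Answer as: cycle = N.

[I1] 1/2/3/4
[I2] 2/3/8/9
[I3] 5/6/9/10  (WAW R3: wait I1 write@4)
[I4] 11/12/15/16  (struct: FPADD busy until I3 writes@10)
[I5] 12/17/18/19  (RAW R1: wait I4 write@16)
[I6] 17/20/23/24  (struct: FPADD busy until I4 writes@16; RAW R4: wait I5 write@19)
[I7] 25/26/29/30  (struct: FPADD busy until I6 writes@24)

cycle = 15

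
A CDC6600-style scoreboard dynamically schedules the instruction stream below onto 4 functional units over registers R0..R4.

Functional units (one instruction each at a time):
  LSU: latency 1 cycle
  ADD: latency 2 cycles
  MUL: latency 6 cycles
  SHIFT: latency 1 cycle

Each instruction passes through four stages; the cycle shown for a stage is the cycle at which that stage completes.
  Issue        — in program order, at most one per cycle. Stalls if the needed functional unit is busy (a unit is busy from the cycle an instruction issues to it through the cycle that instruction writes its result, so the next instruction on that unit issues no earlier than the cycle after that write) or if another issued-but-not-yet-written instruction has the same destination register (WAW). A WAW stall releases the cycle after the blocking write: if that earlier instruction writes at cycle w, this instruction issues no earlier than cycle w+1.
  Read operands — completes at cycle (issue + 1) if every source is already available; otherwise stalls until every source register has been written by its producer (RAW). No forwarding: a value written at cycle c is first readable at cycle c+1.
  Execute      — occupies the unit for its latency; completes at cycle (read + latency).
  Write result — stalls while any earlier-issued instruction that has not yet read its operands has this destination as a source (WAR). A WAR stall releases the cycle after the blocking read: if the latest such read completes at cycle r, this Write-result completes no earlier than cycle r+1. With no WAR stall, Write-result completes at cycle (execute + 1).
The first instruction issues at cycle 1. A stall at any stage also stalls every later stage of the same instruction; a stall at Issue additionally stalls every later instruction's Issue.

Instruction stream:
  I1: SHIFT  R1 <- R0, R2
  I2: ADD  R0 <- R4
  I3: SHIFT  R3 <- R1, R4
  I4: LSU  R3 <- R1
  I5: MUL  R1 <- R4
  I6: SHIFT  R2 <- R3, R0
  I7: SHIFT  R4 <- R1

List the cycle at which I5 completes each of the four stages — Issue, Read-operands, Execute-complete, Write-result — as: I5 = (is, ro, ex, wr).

[1] I1→SHIFT
[2] I1 RO · I2→ADD
[3] I1 EX · I2 RO
[4] I1 WR R1
[5] I2 EX · I3→SHIFT
[6] I2 WR R0 · I3 RO
[7] I3 EX
[8] I3 WR R3
[9] I4→LSU
[10] I4 RO · I5→MUL
[11] I4 EX · I5 RO · I6→SHIFT
[12] I4 WR R3
[13] I6 RO
[14] I6 EX
[15] I6 WR R2
[16] I7→SHIFT
[17] I5 EX
[18] I5 WR R1
[19] I7 RO
[20] I7 EX
[21] I7 WR R4

I5 = (10, 11, 17, 18)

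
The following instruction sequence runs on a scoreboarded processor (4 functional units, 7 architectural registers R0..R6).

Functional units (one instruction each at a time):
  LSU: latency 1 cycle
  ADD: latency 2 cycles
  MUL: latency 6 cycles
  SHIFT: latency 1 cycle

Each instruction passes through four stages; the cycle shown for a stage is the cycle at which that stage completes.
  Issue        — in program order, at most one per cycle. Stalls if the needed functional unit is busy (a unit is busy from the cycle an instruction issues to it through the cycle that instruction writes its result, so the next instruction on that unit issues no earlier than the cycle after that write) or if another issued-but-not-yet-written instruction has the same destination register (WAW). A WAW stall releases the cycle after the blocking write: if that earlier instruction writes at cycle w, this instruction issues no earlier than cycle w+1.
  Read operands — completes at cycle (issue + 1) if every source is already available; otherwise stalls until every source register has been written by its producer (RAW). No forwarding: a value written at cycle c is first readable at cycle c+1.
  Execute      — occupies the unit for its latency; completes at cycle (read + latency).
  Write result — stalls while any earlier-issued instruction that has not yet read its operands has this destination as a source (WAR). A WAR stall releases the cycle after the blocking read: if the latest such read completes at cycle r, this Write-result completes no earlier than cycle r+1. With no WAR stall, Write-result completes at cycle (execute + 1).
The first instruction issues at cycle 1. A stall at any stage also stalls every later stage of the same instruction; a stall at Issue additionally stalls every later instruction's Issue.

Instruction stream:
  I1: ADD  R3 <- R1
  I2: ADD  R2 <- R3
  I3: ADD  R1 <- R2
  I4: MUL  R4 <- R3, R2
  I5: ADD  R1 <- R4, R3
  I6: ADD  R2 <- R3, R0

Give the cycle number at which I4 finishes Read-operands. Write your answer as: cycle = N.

c1: I1→ADD
c2: I1 RO
c4: I1 EX
c5: I1 WR R3
c6: I2→ADD
c7: I2 RO
c9: I2 EX
c10: I2 WR R2
c11: I3→ADD
c12: I3 RO, I4→MUL
c13: I4 RO
c14: I3 EX
c15: I3 WR R1
c16: I5→ADD
c19: I4 EX
c20: I4 WR R4
c21: I5 RO
c23: I5 EX
c24: I5 WR R1
c25: I6→ADD
c26: I6 RO
c28: I6 EX
c29: I6 WR R2

cycle = 13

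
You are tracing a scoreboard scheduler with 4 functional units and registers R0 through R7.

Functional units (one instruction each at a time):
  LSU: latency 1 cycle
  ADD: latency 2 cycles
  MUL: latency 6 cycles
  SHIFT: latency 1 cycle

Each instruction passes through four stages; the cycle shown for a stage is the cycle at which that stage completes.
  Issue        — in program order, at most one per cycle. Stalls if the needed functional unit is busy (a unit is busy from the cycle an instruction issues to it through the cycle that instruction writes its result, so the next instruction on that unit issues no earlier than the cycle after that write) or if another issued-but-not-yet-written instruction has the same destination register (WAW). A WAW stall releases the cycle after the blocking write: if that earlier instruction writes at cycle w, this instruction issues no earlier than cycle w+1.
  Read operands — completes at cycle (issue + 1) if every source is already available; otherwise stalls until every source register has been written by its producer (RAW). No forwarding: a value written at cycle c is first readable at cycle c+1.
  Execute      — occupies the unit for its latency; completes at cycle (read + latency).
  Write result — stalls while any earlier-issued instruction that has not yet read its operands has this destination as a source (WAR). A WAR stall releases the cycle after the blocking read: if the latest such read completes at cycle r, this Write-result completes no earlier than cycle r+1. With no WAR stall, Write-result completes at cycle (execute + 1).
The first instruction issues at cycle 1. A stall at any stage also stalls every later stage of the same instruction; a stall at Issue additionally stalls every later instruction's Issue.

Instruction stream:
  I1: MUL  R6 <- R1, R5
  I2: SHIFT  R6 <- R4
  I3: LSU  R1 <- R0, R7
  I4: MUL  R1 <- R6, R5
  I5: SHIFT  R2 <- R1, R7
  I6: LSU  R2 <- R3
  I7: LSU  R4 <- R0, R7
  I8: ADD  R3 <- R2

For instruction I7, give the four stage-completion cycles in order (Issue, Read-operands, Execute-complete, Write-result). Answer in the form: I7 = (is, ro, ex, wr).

I7 = (31, 32, 33, 34)

1) issue 1, read 2, done 8, write 9
2) issue 10, read 11, done 12, write 13  <WAW R6: wait I1 write@9>
3) issue 11, read 12, done 13, write 14
4) issue 15, read 16, done 22, write 23  <WAW R1: wait I3 write@14>
5) issue 16, read 24, done 25, write 26  <RAW R1: wait I4 write@23>
6) issue 27, read 28, done 29, write 30  <WAW R2: wait I5 write@26>
7) issue 31, read 32, done 33, write 34  <struct: LSU busy until I6 writes@30>
8) issue 32, read 33, done 35, write 36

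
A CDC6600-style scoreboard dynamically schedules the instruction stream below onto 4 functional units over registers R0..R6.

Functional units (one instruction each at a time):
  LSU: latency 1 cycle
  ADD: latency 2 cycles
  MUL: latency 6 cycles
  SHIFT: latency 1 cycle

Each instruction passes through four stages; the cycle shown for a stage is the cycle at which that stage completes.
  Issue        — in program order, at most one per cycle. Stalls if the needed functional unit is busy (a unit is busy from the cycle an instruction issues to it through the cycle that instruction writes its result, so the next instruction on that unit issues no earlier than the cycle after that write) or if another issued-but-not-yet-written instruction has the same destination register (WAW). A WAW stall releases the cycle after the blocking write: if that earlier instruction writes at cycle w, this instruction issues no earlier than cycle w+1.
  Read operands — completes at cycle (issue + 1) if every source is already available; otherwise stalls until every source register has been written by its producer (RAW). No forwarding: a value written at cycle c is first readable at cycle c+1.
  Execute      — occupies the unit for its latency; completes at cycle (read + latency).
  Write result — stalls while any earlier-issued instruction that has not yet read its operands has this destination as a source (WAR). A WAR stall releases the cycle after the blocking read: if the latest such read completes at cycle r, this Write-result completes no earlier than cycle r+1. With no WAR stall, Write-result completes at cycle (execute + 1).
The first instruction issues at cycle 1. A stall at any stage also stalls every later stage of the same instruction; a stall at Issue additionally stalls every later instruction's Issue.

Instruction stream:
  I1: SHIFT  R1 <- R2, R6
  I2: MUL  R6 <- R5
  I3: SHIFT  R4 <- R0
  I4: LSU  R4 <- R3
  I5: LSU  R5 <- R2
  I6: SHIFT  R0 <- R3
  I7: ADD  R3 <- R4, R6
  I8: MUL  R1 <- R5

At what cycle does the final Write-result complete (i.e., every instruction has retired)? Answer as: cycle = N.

cycle = 24

I1  is:1  ro:2  ex:3  wr:4
I2  is:2  ro:3  ex:9  wr:10
I3  is:5  ro:6  ex:7  wr:8  — struct: SHIFT busy until I1 writes@4
I4  is:9  ro:10  ex:11  wr:12  — WAW R4: wait I3 write@8
I5  is:13  ro:14  ex:15  wr:16  — struct: LSU busy until I4 writes@12
I6  is:14  ro:15  ex:16  wr:17
I7  is:15  ro:16  ex:18  wr:19
I8  is:16  ro:17  ex:23  wr:24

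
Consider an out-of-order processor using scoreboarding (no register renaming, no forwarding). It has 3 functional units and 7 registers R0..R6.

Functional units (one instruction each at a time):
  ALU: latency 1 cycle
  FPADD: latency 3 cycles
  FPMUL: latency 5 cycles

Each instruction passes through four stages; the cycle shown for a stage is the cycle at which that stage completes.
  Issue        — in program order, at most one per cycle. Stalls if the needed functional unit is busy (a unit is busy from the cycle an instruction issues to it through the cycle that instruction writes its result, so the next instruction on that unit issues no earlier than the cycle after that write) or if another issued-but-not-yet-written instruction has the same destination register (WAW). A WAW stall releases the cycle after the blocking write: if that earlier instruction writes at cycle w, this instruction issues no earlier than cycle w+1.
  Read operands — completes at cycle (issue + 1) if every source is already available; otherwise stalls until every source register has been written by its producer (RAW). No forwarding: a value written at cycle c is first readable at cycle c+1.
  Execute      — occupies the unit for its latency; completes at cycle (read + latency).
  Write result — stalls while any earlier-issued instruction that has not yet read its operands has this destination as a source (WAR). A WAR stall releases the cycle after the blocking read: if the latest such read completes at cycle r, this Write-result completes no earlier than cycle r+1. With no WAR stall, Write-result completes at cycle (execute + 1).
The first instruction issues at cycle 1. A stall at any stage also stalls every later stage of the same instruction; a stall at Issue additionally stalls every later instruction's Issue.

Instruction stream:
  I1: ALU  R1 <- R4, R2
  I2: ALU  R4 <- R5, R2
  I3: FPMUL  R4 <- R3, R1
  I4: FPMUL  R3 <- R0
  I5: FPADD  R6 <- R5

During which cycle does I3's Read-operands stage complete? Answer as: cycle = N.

cycle = 10

[1] I1 dispatched to ALU
[2] I1 operands ready
[3] I1 complete
[4] R1←I1
[5] I2 dispatched to ALU
[6] I2 operands ready
[7] I2 complete
[8] R4←I2
[9] I3 dispatched to FPMUL
[10] I3 operands ready
[15] I3 complete
[16] R4←I3
[17] I4 dispatched to FPMUL
[18] I4 operands ready; I5 dispatched to FPADD
[19] I5 operands ready
[22] I5 complete
[23] I4 complete; R6←I5
[24] R3←I4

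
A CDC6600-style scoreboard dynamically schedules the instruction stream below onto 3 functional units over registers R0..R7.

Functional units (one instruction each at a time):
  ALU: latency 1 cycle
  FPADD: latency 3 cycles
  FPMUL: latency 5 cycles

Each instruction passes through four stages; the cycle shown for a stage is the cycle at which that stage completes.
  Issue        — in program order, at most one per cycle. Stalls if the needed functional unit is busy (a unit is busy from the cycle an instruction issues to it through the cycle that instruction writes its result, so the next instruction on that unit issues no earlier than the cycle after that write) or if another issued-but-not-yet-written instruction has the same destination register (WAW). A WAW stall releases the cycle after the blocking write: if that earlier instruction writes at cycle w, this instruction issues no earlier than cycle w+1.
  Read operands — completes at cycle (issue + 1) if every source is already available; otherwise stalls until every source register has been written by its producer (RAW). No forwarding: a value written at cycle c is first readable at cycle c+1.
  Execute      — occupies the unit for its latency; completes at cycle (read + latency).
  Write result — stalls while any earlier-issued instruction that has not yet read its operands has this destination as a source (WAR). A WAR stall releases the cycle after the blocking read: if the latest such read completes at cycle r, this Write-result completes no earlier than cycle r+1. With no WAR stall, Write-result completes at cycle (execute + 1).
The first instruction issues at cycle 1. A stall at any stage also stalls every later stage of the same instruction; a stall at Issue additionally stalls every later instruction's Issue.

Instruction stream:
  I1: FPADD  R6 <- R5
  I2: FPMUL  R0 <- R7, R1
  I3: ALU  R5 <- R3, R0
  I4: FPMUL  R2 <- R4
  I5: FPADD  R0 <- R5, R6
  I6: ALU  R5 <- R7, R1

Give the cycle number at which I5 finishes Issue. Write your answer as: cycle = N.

cycle = 11

c1: I1 issues→FPADD
c2: I1 reads · I2 issues→FPMUL
c3: I2 reads · I3 issues→ALU
c5: I1 exec-done
c6: I1 writes R6
c8: I2 exec-done
c9: I2 writes R0
c10: I3 reads · I4 issues→FPMUL
c11: I3 exec-done · I4 reads · I5 issues→FPADD
c12: I3 writes R5
c13: I5 reads · I6 issues→ALU
c14: I6 reads
c15: I6 exec-done
c16: I4 exec-done · I5 exec-done · I6 writes R5
c17: I4 writes R2 · I5 writes R0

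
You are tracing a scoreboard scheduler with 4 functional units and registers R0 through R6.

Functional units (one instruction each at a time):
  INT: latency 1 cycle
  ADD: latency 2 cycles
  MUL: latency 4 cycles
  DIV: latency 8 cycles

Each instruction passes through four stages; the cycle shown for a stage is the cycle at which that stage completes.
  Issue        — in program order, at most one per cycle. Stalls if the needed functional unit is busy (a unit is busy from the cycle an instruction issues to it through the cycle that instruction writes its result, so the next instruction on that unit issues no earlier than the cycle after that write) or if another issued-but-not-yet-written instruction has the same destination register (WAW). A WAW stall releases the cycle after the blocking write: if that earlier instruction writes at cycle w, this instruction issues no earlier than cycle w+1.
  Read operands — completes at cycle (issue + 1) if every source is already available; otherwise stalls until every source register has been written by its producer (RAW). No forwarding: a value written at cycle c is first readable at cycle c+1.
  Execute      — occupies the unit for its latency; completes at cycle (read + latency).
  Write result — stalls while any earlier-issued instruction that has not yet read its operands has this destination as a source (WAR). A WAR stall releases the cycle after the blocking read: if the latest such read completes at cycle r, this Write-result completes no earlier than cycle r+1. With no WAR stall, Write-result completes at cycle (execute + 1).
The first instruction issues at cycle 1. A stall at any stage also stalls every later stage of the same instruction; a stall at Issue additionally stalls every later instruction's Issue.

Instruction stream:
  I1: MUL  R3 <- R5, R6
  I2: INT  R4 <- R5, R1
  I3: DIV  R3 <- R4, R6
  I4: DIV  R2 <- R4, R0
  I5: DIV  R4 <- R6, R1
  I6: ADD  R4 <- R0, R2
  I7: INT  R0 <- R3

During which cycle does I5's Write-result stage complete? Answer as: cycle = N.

cycle = 40

I1: IS=1 RO=2 EX=6 WR=7
I2: IS=2 RO=3 EX=4 WR=5
I3: IS=8 RO=9 EX=17 WR=18  [WAW R3: wait I1 write@7]
I4: IS=19 RO=20 EX=28 WR=29  [struct: DIV busy until I3 writes@18]
I5: IS=30 RO=31 EX=39 WR=40  [struct: DIV busy until I4 writes@29]
I6: IS=41 RO=42 EX=44 WR=45  [WAW R4: wait I5 write@40]
I7: IS=42 RO=43 EX=44 WR=45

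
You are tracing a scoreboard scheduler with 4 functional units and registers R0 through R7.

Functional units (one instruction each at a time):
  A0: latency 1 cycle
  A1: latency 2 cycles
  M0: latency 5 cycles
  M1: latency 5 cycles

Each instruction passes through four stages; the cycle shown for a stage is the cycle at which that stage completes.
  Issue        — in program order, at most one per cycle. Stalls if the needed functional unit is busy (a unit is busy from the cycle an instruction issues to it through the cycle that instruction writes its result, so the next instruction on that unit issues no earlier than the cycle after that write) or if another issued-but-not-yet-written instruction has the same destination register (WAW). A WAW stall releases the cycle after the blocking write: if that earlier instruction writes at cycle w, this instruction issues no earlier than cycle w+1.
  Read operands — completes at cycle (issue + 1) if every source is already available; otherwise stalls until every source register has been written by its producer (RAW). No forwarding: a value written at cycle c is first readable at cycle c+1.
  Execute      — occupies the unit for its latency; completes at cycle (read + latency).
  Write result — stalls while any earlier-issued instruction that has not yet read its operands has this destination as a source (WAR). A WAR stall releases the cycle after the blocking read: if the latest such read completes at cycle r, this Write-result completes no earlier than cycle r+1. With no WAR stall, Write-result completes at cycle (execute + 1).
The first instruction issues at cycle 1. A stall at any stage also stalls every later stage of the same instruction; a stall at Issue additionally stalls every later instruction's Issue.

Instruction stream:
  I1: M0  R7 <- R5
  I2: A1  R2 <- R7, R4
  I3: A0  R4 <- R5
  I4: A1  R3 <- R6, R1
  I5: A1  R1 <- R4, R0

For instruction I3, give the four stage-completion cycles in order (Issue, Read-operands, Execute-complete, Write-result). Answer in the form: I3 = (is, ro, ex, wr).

I3 = (3, 4, 5, 10)

cycle 1: I1 issues→M0
cycle 2: I1 reads; I2 issues→A1
cycle 3: I3 issues→A0
cycle 4: I3 reads
cycle 5: I3 exec-done
cycle 7: I1 exec-done
cycle 8: I1 writes R7
cycle 9: I2 reads
cycle 10: I3 writes R4
cycle 11: I2 exec-done
cycle 12: I2 writes R2
cycle 13: I4 issues→A1
cycle 14: I4 reads
cycle 16: I4 exec-done
cycle 17: I4 writes R3
cycle 18: I5 issues→A1
cycle 19: I5 reads
cycle 21: I5 exec-done
cycle 22: I5 writes R1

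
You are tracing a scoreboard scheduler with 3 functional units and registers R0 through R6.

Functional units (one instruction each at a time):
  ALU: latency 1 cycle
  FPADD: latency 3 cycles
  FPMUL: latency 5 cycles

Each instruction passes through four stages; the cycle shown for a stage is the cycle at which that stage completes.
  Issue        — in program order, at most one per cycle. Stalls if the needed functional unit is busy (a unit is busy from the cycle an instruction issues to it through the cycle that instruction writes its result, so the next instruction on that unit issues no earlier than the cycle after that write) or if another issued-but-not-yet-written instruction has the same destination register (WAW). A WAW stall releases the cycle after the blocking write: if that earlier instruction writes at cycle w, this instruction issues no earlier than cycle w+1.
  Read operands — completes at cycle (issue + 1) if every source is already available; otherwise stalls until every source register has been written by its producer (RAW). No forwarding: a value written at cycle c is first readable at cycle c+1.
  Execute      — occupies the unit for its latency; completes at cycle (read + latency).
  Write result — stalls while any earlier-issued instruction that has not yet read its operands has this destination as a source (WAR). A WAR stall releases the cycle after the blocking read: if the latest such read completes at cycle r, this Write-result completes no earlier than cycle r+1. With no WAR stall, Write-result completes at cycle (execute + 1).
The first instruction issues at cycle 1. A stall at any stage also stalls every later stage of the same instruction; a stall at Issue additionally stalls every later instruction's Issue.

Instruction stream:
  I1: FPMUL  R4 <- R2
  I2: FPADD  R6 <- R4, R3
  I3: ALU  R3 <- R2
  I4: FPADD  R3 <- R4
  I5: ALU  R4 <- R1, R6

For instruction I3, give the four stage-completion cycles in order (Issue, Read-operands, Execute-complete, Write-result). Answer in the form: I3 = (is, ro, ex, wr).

I3 = (3, 4, 5, 10)

I1  is:1  ro:2  ex:7  wr:8
I2  is:2  ro:9  ex:12  wr:13  — RAW R4: wait I1 write@8
I3  is:3  ro:4  ex:5  wr:10  — WAR R3: wait I2 read@9
I4  is:14  ro:15  ex:18  wr:19  — struct: FPADD busy until I2 writes@13
I5  is:15  ro:16  ex:17  wr:18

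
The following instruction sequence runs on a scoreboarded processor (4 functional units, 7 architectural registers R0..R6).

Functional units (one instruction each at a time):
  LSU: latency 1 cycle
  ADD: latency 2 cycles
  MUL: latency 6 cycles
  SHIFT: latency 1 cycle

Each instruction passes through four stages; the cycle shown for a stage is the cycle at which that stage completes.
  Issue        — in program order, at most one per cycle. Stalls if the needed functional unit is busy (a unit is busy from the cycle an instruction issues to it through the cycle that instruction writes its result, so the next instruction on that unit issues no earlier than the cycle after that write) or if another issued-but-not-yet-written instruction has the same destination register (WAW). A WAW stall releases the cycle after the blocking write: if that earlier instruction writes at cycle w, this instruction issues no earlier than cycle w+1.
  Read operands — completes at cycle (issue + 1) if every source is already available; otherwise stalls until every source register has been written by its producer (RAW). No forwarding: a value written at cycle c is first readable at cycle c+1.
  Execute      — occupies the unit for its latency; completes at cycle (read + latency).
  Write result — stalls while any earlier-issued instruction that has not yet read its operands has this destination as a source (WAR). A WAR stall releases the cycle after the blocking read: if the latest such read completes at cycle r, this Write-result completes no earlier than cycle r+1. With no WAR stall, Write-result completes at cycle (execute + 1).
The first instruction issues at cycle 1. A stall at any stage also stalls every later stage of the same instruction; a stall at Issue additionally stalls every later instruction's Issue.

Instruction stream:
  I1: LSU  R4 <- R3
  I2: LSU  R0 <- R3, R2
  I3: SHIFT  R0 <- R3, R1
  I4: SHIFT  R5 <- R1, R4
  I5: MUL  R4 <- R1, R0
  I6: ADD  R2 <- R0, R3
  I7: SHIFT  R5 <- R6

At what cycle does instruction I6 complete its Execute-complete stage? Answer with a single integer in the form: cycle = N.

cycle = 18

[1] I1→LSU
[2] I1 RO
[3] I1 EX
[4] I1 WR R4
[5] I2→LSU
[6] I2 RO
[7] I2 EX
[8] I2 WR R0
[9] I3→SHIFT
[10] I3 RO
[11] I3 EX
[12] I3 WR R0
[13] I4→SHIFT
[14] I4 RO · I5→MUL
[15] I4 EX · I5 RO · I6→ADD
[16] I4 WR R5 · I6 RO
[17] I7→SHIFT
[18] I6 EX · I7 RO
[19] I6 WR R2 · I7 EX
[20] I7 WR R5
[21] I5 EX
[22] I5 WR R4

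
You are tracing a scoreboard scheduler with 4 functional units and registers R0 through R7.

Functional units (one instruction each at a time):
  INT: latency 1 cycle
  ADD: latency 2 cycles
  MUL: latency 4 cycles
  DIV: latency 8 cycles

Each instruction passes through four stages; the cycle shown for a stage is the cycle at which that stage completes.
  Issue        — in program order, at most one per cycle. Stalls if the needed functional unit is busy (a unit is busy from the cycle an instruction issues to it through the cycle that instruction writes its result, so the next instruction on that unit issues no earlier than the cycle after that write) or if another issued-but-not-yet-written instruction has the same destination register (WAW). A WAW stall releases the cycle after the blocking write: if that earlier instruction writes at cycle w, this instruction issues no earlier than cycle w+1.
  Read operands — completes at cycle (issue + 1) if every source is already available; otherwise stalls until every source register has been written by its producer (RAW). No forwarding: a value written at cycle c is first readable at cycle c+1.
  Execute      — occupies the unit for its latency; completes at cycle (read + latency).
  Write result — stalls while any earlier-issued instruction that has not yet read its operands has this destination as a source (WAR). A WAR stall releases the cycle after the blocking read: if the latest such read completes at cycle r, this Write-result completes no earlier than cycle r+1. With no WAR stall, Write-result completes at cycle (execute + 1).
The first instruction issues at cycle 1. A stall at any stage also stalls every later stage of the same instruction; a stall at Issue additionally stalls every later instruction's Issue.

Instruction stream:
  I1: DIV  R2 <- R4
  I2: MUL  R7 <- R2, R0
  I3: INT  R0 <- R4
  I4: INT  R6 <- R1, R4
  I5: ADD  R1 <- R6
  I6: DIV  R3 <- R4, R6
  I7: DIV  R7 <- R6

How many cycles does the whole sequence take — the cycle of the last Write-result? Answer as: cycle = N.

cycle 1: I1 dispatched to DIV
cycle 2: I1 operands ready; I2 dispatched to MUL
cycle 3: I3 dispatched to INT
cycle 4: I3 operands ready
cycle 5: I3 complete
cycle 10: I1 complete
cycle 11: R2←I1
cycle 12: I2 operands ready
cycle 13: R0←I3
cycle 14: I4 dispatched to INT
cycle 15: I4 operands ready; I5 dispatched to ADD
cycle 16: I2 complete; I4 complete; I6 dispatched to DIV
cycle 17: R7←I2; R6←I4
cycle 18: I5 operands ready; I6 operands ready
cycle 20: I5 complete
cycle 21: R1←I5
cycle 26: I6 complete
cycle 27: R3←I6
cycle 28: I7 dispatched to DIV
cycle 29: I7 operands ready
cycle 37: I7 complete
cycle 38: R7←I7

cycle = 38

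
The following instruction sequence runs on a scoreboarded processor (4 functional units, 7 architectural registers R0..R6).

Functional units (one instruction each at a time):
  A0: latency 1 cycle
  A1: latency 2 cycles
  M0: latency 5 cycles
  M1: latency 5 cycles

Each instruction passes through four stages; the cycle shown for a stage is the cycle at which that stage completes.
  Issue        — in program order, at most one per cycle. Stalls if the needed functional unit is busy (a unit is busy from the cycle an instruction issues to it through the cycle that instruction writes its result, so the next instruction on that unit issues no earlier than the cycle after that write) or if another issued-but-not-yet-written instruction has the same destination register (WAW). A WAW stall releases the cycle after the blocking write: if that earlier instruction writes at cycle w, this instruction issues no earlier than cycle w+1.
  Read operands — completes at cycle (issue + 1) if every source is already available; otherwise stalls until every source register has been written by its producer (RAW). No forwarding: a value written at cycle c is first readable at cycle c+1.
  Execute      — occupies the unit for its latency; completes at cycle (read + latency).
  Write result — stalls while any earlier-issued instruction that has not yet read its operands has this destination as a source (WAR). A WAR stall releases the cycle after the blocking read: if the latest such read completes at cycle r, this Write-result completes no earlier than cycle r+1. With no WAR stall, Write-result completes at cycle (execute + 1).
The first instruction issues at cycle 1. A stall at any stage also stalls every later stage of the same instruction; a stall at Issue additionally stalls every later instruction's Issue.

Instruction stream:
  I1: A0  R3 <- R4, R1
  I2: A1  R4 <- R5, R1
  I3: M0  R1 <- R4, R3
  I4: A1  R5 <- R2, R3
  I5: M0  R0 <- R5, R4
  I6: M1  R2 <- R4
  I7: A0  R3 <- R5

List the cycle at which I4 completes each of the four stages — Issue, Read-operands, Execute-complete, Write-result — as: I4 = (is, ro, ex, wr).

I4 = (7, 8, 10, 11)

[1] I1→A0
[2] I1 RO · I2→A1
[3] I1 EX · I2 RO · I3→M0
[4] I1 WR R3
[5] I2 EX
[6] I2 WR R4
[7] I3 RO · I4→A1
[8] I4 RO
[10] I4 EX
[11] I4 WR R5
[12] I3 EX
[13] I3 WR R1
[14] I5→M0
[15] I5 RO · I6→M1
[16] I6 RO · I7→A0
[17] I7 RO
[18] I7 EX
[19] I7 WR R3
[20] I5 EX
[21] I5 WR R0 · I6 EX
[22] I6 WR R2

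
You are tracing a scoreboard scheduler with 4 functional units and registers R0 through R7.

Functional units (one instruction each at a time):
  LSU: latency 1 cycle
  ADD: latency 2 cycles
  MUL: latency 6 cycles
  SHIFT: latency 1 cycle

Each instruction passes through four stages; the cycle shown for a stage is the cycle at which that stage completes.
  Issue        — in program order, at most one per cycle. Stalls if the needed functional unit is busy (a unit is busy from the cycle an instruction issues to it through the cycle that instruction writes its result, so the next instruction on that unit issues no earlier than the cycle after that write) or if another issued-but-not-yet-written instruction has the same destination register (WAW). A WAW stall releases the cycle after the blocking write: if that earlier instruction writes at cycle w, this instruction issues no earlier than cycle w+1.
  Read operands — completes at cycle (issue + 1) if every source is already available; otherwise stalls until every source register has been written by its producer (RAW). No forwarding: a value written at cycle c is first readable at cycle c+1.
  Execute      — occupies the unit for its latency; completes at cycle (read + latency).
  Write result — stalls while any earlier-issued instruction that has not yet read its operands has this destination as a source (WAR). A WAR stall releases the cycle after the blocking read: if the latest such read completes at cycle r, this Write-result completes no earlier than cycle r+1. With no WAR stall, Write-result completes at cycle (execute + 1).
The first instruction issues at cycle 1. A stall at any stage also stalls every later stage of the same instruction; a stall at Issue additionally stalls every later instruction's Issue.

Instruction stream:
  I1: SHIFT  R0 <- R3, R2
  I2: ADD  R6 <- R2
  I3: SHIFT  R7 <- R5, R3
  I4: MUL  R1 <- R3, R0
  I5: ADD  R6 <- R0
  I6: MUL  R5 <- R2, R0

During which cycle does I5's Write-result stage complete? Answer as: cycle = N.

cycle = 11

I1 -> (1, 2, 3, 4)
I2 -> (2, 3, 5, 6)
I3 -> (5, 6, 7, 8)  // struct: SHIFT busy until I1 writes@4
I4 -> (6, 7, 13, 14)
I5 -> (7, 8, 10, 11)
I6 -> (15, 16, 22, 23)  // struct: MUL busy until I4 writes@14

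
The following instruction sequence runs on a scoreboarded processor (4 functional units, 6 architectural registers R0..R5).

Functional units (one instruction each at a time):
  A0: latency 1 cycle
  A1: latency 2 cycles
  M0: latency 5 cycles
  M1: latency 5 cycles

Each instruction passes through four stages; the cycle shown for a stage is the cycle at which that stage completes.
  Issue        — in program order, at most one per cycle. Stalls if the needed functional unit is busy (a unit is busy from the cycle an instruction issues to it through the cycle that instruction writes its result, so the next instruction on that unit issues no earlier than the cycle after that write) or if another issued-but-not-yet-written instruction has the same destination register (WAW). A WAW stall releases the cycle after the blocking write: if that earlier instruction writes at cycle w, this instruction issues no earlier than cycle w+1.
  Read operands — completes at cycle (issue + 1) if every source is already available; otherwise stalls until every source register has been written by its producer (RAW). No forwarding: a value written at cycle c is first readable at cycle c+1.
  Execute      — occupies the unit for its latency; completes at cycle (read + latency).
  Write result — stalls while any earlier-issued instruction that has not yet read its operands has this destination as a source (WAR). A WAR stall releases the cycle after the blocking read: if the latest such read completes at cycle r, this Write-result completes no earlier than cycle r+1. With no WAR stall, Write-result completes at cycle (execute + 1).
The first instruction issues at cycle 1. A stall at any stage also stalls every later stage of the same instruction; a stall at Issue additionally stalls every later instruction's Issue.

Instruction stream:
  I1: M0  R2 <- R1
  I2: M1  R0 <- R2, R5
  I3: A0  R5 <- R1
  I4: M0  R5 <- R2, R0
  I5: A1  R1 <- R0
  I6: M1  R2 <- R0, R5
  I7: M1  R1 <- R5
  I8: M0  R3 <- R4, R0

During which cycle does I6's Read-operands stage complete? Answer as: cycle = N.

cycle = 23

I1  is:1  ro:2  ex:7  wr:8
I2  is:2  ro:9  ex:14  wr:15  — RAW R2: wait I1 write@8
I3  is:3  ro:4  ex:5  wr:10  — WAR R5: wait I2 read@9
I4  is:11  ro:16  ex:21  wr:22  — WAW R5: wait I3 write@10, RAW R0: wait I2 write@15
I5  is:12  ro:16  ex:18  wr:19  — RAW R0: wait I2 write@15
I6  is:16  ro:23  ex:28  wr:29  — struct: M1 busy until I2 writes@15, RAW R5: wait I4 write@22
I7  is:30  ro:31  ex:36  wr:37  — struct: M1 busy until I6 writes@29
I8  is:31  ro:32  ex:37  wr:38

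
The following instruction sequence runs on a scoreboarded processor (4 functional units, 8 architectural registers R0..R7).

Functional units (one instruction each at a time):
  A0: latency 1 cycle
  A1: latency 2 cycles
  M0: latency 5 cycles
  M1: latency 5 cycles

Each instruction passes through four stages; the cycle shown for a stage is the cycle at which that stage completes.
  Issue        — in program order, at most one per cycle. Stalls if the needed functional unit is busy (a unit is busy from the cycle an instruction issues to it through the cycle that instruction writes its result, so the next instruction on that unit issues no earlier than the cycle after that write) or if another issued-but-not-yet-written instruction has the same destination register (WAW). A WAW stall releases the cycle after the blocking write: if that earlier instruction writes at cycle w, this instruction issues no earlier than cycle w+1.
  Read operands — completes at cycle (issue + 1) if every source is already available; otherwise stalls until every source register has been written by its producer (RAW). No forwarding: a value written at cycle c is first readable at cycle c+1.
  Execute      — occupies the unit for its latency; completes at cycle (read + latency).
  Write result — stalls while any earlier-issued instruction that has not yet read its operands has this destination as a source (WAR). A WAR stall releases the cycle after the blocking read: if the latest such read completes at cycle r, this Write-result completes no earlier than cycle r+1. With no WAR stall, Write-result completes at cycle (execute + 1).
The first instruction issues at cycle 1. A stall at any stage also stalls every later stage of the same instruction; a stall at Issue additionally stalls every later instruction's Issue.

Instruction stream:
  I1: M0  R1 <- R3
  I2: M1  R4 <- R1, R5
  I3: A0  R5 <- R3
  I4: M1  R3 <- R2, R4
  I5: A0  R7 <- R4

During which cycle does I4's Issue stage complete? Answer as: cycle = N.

cycle = 16

c1: I1 dispatched to M0
c2: I1 operands ready | I2 dispatched to M1
c3: I3 dispatched to A0
c4: I3 operands ready
c5: I3 complete
c7: I1 complete
c8: R1←I1
c9: I2 operands ready
c10: R5←I3
c14: I2 complete
c15: R4←I2
c16: I4 dispatched to M1
c17: I4 operands ready | I5 dispatched to A0
c18: I5 operands ready
c19: I5 complete
c20: R7←I5
c22: I4 complete
c23: R3←I4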